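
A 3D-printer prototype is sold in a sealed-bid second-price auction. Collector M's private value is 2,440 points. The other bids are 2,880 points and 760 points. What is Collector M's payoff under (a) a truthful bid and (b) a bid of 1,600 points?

The highest competing bid is 2,880 points.
Bidding truthfully at 2,440 points: the top bid is 2,880 points (a rival), so Collector M loses. Payoff = 0 points.
Bidding 1,600 points: the top bid is 2,880 points (a rival), so Collector M loses. Payoff = 0 points.

Truthful: 0 points; alternative: 0 points.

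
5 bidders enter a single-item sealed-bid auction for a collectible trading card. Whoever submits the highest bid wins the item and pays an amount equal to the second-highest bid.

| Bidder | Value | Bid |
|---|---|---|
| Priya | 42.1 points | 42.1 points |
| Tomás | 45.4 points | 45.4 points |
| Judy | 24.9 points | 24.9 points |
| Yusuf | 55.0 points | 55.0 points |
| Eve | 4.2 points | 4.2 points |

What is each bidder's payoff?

Bids in descending order: Yusuf 55.0 points, then Tomás 45.4 points, then Priya 42.1 points, then Judy 24.9 points, then Eve 4.2 points.
Yusuf has the top bid and wins; the price is the second-highest bid, 45.4 points.
Yusuf's payoff = 55.0 points − 45.4 points = 9.6 points. All other bidders lose, so their payoff is 0.

Priya 0.0 points, Tomás 0.0 points, Judy 0.0 points, Yusuf 9.6 points, Eve 0.0 points.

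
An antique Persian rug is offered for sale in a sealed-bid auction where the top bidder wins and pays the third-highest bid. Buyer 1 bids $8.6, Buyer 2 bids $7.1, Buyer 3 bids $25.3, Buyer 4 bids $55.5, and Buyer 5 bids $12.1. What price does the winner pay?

$12.1

Sorted high to low: Buyer 4 $55.5, then Buyer 3 $25.3, then Buyer 5 $12.1, then Buyer 1 $8.6, then Buyer 2 $7.1.
Buyer 4 is the highest bidder, so Buyer 4 wins.
Under the third-price rule, the price is the third-highest bid: $12.1.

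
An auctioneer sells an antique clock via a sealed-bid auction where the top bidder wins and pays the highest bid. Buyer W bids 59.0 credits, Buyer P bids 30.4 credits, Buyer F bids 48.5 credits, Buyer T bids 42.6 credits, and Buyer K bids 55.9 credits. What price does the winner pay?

Ordered from highest: Buyer W 59.0 credits, then Buyer K 55.9 credits, then Buyer F 48.5 credits, then Buyer T 42.6 credits, then Buyer P 30.4 credits.
Buyer W is the highest bidder, so Buyer W wins.
Under the first-price rule, the price is the highest bid: 59.0 credits.

59.0 credits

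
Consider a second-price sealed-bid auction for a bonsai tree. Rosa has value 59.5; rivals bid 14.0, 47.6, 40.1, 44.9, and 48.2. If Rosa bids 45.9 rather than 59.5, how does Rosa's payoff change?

The highest competing bid is 48.2.
Bidding truthfully at 59.5: Rosa has the top bid, wins, and pays the second-highest bid 48.2. Payoff = 59.5 − 48.2 = 11.3.
Bidding 45.9: the top bid is 48.2 (a rival), so Rosa loses. Payoff = 0.0.
Change = 0.0 − 11.3 = -11.3.
Deviating from a truthful bid can only lose payoff in a second-price auction — never gain.

-11.3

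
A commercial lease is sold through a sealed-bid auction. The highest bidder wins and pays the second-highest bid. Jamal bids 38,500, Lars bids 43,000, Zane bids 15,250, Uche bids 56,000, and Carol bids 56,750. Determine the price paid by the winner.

Ranking the bids: Carol 56,750 > Uche 56,000 > Lars 43,000 > Jamal 38,500 > Zane 15,250.
Carol has the highest bid, so Carol wins.
The second-highest bid is 56,000, so that is what Carol pays.

Price paid: 56,000.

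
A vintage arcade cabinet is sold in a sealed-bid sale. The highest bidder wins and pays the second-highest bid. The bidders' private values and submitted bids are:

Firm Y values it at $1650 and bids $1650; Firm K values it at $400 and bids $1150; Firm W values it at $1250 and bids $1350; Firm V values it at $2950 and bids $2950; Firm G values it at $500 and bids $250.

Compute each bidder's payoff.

Firm Y $0, Firm K $0, Firm W $0, Firm V $1300, Firm G $0.

Ranking the bids: Firm V $2950 > Firm Y $1650 > Firm W $1350 > Firm K $1150 > Firm G $250.
Firm V has the top bid and wins; the price is the second-highest bid, $1650.
Firm V's payoff = $2950 − $1650 = $1300. All other bidders lose, so their payoff is 0.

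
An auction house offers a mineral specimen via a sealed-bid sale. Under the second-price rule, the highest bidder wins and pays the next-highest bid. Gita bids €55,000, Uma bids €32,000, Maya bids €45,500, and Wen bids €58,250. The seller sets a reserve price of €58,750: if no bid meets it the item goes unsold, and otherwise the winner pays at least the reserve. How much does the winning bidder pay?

unsold

Sorted high to low: Wen €58,250, then Gita €55,000, then Maya €45,500, then Uma €32,000.
The top bid €58,250 is below the reserve €58,750, so the item goes unsold and nothing is paid.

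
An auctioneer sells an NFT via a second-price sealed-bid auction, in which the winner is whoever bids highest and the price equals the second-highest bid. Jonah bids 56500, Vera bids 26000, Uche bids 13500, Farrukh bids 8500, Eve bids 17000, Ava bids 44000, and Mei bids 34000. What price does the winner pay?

Bids in descending order: Jonah 56500, then Ava 44000, then Mei 34000, then Vera 26000, then Eve 17000, then Uche 13500, then Farrukh 8500.
Jonah is the highest bidder, so Jonah wins.
Under the second-price rule, the price is the second-highest bid: 44000.

Price paid: 44000.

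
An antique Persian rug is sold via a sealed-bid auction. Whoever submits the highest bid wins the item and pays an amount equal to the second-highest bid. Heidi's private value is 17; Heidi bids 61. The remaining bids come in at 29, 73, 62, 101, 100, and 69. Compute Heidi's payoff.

Heidi's payoff: 0.

Highest competing bid: 101.
Heidi's bid 61 is not the highest, so Heidi loses, pays nothing, and earns zero payoff.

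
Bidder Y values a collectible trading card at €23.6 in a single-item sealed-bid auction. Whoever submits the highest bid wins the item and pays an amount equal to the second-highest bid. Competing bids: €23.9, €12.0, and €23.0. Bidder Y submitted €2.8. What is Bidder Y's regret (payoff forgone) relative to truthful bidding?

The highest competing bid is €23.9.
Bidding truthfully at €23.6: the top bid is €23.9 (a rival), so Bidder Y loses. Payoff = €0.0.
Bidding €2.8: the top bid is €23.9 (a rival), so Bidder Y loses. Payoff = €0.0.
Regret = truthful payoff − actual payoff = €0.0 − €0.0 = €0.0.

Payoff forgone: €0.0.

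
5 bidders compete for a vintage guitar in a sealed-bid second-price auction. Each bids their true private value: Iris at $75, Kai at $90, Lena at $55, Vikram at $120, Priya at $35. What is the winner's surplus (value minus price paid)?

Bids in descending order: Vikram $120, then Kai $90, then Iris $75, then Lena $55, then Priya $35.
Vikram wins with the top bid and pays the second-highest, $90.
Surplus = $120 − $90 = $30.

$30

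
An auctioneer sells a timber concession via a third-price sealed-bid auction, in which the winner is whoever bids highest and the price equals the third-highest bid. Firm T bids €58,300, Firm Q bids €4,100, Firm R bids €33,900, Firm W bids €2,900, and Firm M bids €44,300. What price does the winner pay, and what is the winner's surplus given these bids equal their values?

Price €33,900; surplus €24,400.

Bids in descending order: Firm T €58,300 > Firm M €44,300 > Firm R €33,900 > Firm Q €4,100 > Firm W €2,900.
Firm T is the highest bidder, so Firm T wins.
Under the third-price rule, the price is the third-highest bid: €33,900.
Surplus = €58,300 − €33,900 = €24,400.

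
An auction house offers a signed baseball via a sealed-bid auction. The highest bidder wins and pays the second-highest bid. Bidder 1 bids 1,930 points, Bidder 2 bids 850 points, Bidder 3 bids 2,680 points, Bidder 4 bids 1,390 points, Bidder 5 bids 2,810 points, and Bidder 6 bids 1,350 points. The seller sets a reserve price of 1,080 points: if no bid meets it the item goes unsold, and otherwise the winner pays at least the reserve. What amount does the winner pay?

2,680 points

Ordered from highest: Bidder 5 2,810 points > Bidder 3 2,680 points > Bidder 1 1,930 points > Bidder 4 1,390 points > Bidder 6 1,350 points > Bidder 2 850 points.
Bidder 5 has the highest bid, so Bidder 5 wins.
The second-highest bid is 2,680 points, which exceeds the reserve, so that sets the price.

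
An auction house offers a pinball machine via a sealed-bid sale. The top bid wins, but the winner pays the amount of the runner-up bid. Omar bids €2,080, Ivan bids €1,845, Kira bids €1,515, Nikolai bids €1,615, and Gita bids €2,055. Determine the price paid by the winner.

Bids in descending order: Omar €2,080 > Gita €2,055 > Ivan €1,845 > Nikolai €1,615 > Kira €1,515.
Omar has the highest bid, so Omar wins.
The second-highest bid is €2,055, so that is what Omar pays.

Price paid: €2,055.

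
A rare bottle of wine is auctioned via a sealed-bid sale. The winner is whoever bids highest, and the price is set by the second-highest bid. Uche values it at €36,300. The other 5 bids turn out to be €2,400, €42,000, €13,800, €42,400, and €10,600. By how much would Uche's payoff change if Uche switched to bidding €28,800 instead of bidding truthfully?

The highest competing bid is €42,400.
Bidding truthfully at €36,300: the top bid is €42,400 (a rival), so Uche loses. Payoff = €0.
Bidding €28,800: the top bid is €42,400 (a rival), so Uche loses. Payoff = €0.
Change = €0 − €0 = €0.
The bid only affects whether you win, not the price — here both bids land on the same side of the top rival bid, so the deviation is payoff-neutral.

€0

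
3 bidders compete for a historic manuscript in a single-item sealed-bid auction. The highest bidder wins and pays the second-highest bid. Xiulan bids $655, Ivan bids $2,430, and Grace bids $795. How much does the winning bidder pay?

Sorted high to low: Ivan $2,430 > Grace $795 > Xiulan $655.
Ivan has the highest bid, so Ivan wins.
The second-highest bid is $795, so that is what Ivan pays.

The winner pays $795.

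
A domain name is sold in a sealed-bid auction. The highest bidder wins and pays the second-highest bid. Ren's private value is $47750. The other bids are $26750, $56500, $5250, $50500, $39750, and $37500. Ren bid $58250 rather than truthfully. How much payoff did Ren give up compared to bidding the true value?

Payoff forgone: $8750.

The highest competing bid is $56500.
Bidding truthfully at $47750: the top bid is $56500 (a rival), so Ren loses. Payoff = $0.
Bidding $58250: Ren has the top bid, wins, and pays the second-highest bid $56500. Payoff = $47750 − $56500 = -$8750.
Regret = truthful payoff − actual payoff = $0 − -$8750 = $8750.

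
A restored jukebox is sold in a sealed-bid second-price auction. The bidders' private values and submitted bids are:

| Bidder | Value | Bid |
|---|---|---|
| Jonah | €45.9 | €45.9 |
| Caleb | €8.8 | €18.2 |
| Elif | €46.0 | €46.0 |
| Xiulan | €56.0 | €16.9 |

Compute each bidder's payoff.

Payoffs: Jonah €0.0, Caleb €0.0, Elif €0.1, Xiulan €0.0.

Ordered from highest: Elif €46.0, then Jonah €45.9, then Caleb €18.2, then Xiulan €16.9.
Elif has the top bid and wins; the price is the second-highest bid, €45.9.
Elif's payoff = €46.0 − €45.9 = €0.1. All other bidders lose, so their payoff is 0.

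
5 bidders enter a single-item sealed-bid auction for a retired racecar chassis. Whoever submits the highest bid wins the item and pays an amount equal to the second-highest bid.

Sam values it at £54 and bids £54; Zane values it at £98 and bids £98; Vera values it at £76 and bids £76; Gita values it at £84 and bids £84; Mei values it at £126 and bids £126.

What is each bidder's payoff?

Sorted high to low: Mei £126; Zane £98; Gita £84; Vera £76; Sam £54.
Mei has the top bid and wins; the price is the second-highest bid, £98.
Mei's payoff = £126 − £98 = £28. All other bidders lose, so their payoff is 0.

Payoffs: Sam £0, Zane £0, Vera £0, Gita £0, Mei £28.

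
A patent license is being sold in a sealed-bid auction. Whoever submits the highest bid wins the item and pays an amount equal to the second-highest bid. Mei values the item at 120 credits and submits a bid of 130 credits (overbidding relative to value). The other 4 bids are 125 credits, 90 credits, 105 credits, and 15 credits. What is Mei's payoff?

Payoff = -5 credits.

Highest competing bid: 125 credits.
Mei's bid 130 credits is the highest overall, so Mei wins and pays the second-highest bid, 125 credits.
Payoff = value − price = 120 credits − 125 credits = -5 credits.
Overbidding won the item at a price above value — truthful bidding would have avoided this loss.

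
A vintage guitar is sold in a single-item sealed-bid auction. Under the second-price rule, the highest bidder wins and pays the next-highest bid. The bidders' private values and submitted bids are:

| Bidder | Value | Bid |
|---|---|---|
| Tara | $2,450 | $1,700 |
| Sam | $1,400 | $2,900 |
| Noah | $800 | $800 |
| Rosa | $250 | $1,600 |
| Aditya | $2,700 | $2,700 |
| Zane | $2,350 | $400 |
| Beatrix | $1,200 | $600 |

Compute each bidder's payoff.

Payoffs: Tara $0, Sam -$1,300, Noah $0, Rosa $0, Aditya $0, Zane $0, Beatrix $0.

Ranking the bids: Sam $2,900, then Aditya $2,700, then Tara $1,700, then Rosa $1,600, then Noah $800, then Beatrix $600, then Zane $400.
Sam has the top bid and wins; the price is the second-highest bid, $2,700.
Sam's payoff = $1,400 − $2,700 = -$1,300. All other bidders lose, so their payoff is 0.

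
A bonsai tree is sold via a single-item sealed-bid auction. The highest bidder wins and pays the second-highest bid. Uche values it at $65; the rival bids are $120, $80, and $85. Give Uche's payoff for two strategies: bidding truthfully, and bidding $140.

The highest competing bid is $120.
Bidding truthfully at $65: the top bid is $120 (a rival), so Uche loses. Payoff = $0.
Bidding $140: Uche has the top bid, wins, and pays the second-highest bid $120. Payoff = $65 − $120 = -$55.

Truthful: $0; alternative: -$55.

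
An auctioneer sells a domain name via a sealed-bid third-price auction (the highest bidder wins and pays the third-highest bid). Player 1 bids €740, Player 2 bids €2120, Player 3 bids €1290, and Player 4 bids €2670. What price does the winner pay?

Ranking the bids: Player 4 €2670 > Player 2 €2120 > Player 3 €1290 > Player 1 €740.
Player 4 is the highest bidder, so Player 4 wins.
Under the third-price rule, the price is the third-highest bid: €1290.

Price paid: €1290.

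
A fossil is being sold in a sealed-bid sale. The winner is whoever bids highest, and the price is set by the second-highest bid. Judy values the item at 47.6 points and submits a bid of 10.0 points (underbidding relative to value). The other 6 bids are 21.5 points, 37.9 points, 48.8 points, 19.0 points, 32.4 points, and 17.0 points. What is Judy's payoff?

Highest competing bid: 48.8 points.
Judy's bid 10.0 points is not the highest, so Judy loses, pays nothing, and earns zero payoff.

Judy's payoff: 0.0 points.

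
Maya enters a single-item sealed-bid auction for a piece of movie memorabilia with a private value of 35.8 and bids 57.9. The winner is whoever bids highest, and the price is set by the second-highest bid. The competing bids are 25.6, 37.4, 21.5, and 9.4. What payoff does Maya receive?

Maya's payoff: -1.6.

Highest competing bid: 37.4.
Maya's bid 57.9 is the highest overall, so Maya wins and pays the second-highest bid, 37.4.
Payoff = value − price = 35.8 − 37.4 = -1.6.
Overbidding won the item at a price above value — truthful bidding would have avoided this loss.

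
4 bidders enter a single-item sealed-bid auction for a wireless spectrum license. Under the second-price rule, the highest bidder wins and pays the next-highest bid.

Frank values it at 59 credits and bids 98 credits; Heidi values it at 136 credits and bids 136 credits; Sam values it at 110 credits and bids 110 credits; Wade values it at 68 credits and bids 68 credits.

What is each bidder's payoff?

Payoffs: Frank 0 credits, Heidi 26 credits, Sam 0 credits, Wade 0 credits.

Bids in descending order: Heidi 136 credits, then Sam 110 credits, then Frank 98 credits, then Wade 68 credits.
Heidi has the top bid and wins; the price is the second-highest bid, 110 credits.
Heidi's payoff = 136 credits − 110 credits = 26 credits. All other bidders lose, so their payoff is 0.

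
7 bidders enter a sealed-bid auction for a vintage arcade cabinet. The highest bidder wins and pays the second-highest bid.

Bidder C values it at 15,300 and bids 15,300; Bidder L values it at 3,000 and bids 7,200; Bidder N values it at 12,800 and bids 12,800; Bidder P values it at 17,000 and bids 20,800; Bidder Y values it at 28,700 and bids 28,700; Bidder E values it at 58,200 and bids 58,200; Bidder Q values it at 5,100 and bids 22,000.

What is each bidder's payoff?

Bidder C 0, Bidder L 0, Bidder N 0, Bidder P 0, Bidder Y 0, Bidder E 29,500, Bidder Q 0.

Bids in descending order: Bidder E 58,200 > Bidder Y 28,700 > Bidder Q 22,000 > Bidder P 20,800 > Bidder C 15,300 > Bidder N 12,800 > Bidder L 7,200.
Bidder E has the top bid and wins; the price is the second-highest bid, 28,700.
Bidder E's payoff = 58,200 − 28,700 = 29,500. All other bidders lose, so their payoff is 0.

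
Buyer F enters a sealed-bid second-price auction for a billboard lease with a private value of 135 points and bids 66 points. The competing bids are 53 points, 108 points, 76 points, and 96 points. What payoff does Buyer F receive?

Highest competing bid: 108 points.
Buyer F's bid 66 points is not the highest, so Buyer F loses, pays nothing, and earns zero payoff.

0 points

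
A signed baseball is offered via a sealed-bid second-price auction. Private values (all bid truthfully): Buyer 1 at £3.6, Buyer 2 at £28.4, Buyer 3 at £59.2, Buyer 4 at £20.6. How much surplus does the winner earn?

Ranking the bids: Buyer 3 £59.2, then Buyer 2 £28.4, then Buyer 4 £20.6, then Buyer 1 £3.6.
Buyer 3 wins with the top bid and pays the second-highest, £28.4.
Surplus = £59.2 − £28.4 = £30.8.

£30.8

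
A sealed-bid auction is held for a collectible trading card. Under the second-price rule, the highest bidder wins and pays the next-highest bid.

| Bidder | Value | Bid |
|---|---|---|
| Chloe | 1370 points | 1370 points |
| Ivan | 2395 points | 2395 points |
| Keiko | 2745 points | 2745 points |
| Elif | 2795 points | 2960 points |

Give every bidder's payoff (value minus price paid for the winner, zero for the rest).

Ordered from highest: Elif 2960 points; Keiko 2745 points; Ivan 2395 points; Chloe 1370 points.
Elif has the top bid and wins; the price is the second-highest bid, 2745 points.
Elif's payoff = 2795 points − 2745 points = 50 points. All other bidders lose, so their payoff is 0.

Chloe 0 points, Ivan 0 points, Keiko 0 points, Elif 50 points.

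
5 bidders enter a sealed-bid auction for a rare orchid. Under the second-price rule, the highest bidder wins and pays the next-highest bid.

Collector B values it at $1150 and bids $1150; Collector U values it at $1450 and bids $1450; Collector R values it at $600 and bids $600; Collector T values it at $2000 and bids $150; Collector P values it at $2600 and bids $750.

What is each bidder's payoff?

Ranking the bids: Collector U $1450; Collector B $1150; Collector P $750; Collector R $600; Collector T $150.
Collector U has the top bid and wins; the price is the second-highest bid, $1150.
Collector U's payoff = $1450 − $1150 = $300. All other bidders lose, so their payoff is 0.

Payoffs: Collector B $0, Collector U $300, Collector R $0, Collector T $0, Collector P $0.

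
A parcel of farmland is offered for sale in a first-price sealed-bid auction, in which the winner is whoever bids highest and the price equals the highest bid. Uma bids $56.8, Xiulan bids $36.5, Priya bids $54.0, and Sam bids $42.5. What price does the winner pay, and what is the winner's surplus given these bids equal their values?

The winner pays $56.8 for a surplus of $0.0.

Sorted high to low: Uma $56.8, then Priya $54.0, then Sam $42.5, then Xiulan $36.5.
Uma is the highest bidder, so Uma wins.
Under the first-price rule, the price is the highest bid: $56.8.
Surplus = $56.8 − $56.8 = $0.0.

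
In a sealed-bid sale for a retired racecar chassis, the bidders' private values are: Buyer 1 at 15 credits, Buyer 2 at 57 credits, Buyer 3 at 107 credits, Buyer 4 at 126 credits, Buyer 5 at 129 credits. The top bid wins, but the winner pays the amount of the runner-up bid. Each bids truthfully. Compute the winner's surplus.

Bids in descending order: Buyer 5 129 credits; Buyer 4 126 credits; Buyer 3 107 credits; Buyer 2 57 credits; Buyer 1 15 credits.
Buyer 5 wins with the top bid and pays the second-highest, 126 credits.
Surplus = 129 credits − 126 credits = 3 credits.

3 credits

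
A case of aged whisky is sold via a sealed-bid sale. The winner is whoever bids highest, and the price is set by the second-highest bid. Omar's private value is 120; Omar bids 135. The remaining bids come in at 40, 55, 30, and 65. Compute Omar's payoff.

Highest competing bid: 65.
Omar's bid 135 is the highest overall, so Omar wins and pays the second-highest bid, 65.
Payoff = value − price = 120 − 65 = 55.

55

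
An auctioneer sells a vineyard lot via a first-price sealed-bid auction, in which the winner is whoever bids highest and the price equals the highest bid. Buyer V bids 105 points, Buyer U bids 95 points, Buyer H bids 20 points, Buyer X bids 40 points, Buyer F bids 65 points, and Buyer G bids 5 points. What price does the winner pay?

Ordered from highest: Buyer V 105 points; Buyer U 95 points; Buyer F 65 points; Buyer X 40 points; Buyer H 20 points; Buyer G 5 points.
Buyer V is the highest bidder, so Buyer V wins.
Under the first-price rule, the price is the highest bid: 105 points.

Price paid: 105 points.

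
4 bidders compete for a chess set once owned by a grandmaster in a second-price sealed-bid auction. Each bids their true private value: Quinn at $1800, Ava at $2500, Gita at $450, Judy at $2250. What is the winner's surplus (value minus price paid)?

Surplus = $250.

Ranking the bids: Ava $2500 > Judy $2250 > Quinn $1800 > Gita $450.
Ava wins with the top bid and pays the second-highest, $2250.
Surplus = $2500 − $2250 = $250.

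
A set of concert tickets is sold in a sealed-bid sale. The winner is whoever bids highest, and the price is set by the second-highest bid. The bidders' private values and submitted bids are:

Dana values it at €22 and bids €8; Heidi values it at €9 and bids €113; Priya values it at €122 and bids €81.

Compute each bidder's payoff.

Ordered from highest: Heidi €113, then Priya €81, then Dana €8.
Heidi has the top bid and wins; the price is the second-highest bid, €81.
Heidi's payoff = €9 − €81 = -€72. All other bidders lose, so their payoff is 0.

Payoffs: Dana €0, Heidi -€72, Priya €0.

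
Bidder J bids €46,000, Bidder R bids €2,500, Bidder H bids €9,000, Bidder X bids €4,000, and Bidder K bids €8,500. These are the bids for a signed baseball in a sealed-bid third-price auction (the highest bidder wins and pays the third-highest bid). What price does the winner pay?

€8,500

Ranking the bids: Bidder J €46,000; Bidder H €9,000; Bidder K €8,500; Bidder X €4,000; Bidder R €2,500.
Bidder J is the highest bidder, so Bidder J wins.
Under the third-price rule, the price is the third-highest bid: €8,500.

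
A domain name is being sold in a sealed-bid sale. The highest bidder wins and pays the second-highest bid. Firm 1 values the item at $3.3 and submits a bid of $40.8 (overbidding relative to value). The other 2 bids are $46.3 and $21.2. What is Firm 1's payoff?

Highest competing bid: $46.3.
Firm 1's bid $40.8 is not the highest, so Firm 1 loses, pays nothing, and earns zero payoff.

Payoff = $0.0.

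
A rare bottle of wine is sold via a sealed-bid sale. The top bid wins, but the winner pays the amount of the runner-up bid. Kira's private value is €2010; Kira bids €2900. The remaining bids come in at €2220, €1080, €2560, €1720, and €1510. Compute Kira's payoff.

Highest competing bid: €2560.
Kira's bid €2900 is the highest overall, so Kira wins and pays the second-highest bid, €2560.
Payoff = value − price = €2010 − €2560 = -€550.

-€550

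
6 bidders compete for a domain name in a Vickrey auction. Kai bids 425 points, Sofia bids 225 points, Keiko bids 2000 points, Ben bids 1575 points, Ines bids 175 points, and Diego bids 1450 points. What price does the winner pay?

Ranking the bids: Keiko 2000 points; Ben 1575 points; Diego 1450 points; Kai 425 points; Sofia 225 points; Ines 175 points.
Keiko has the highest bid, so Keiko wins.
The second-highest bid is 1575 points, so that is what Keiko pays.

1575 points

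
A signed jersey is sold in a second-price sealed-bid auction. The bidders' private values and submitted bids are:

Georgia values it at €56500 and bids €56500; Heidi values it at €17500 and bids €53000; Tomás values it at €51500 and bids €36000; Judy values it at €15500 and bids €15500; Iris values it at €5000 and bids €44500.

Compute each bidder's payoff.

Payoffs: Georgia €3500, Heidi €0, Tomás €0, Judy €0, Iris €0.

Sorted high to low: Georgia €56500; Heidi €53000; Iris €44500; Tomás €36000; Judy €15500.
Georgia has the top bid and wins; the price is the second-highest bid, €53000.
Georgia's payoff = €56500 − €53000 = €3500. All other bidders lose, so their payoff is 0.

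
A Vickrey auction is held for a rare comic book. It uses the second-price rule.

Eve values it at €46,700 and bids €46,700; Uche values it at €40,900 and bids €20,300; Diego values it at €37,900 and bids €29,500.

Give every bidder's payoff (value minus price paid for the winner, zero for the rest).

Payoffs: Eve €17,200, Uche €0, Diego €0.

Sorted high to low: Eve €46,700 > Diego €29,500 > Uche €20,300.
Eve has the top bid and wins; the price is the second-highest bid, €29,500.
Eve's payoff = €46,700 − €29,500 = €17,200. All other bidders lose, so their payoff is 0.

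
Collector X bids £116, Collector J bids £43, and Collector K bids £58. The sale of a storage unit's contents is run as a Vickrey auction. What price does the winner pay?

£58

Bids in descending order: Collector X £116 > Collector K £58 > Collector J £43.
Collector X has the highest bid, so Collector X wins.
The second-highest bid is £58, so that is what Collector X pays.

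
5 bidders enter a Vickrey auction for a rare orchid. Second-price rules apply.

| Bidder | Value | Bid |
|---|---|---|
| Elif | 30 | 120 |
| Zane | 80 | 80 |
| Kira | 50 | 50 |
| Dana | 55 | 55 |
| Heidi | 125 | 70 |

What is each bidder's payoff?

Payoffs: Elif -50, Zane 0, Kira 0, Dana 0, Heidi 0.

Ordered from highest: Elif 120; Zane 80; Heidi 70; Dana 55; Kira 50.
Elif has the top bid and wins; the price is the second-highest bid, 80.
Elif's payoff = 30 − 80 = -50. All other bidders lose, so their payoff is 0.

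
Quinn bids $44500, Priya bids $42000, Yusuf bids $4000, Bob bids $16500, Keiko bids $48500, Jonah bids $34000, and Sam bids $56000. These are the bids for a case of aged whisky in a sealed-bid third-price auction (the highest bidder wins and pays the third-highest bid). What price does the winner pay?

Price paid: $44500.

Bids in descending order: Sam $56000 > Keiko $48500 > Quinn $44500 > Priya $42000 > Jonah $34000 > Bob $16500 > Yusuf $4000.
Sam is the highest bidder, so Sam wins.
Under the third-price rule, the price is the third-highest bid: $44500.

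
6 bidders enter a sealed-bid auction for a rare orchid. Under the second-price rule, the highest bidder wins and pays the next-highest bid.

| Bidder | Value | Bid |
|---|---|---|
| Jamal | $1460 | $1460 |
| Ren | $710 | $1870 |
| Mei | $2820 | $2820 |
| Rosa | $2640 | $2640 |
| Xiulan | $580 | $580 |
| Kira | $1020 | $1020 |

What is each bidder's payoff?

Jamal $0, Ren $0, Mei $180, Rosa $0, Xiulan $0, Kira $0.

Ordered from highest: Mei $2820, then Rosa $2640, then Ren $1870, then Jamal $1460, then Kira $1020, then Xiulan $580.
Mei has the top bid and wins; the price is the second-highest bid, $2640.
Mei's payoff = $2820 − $2640 = $180. All other bidders lose, so their payoff is 0.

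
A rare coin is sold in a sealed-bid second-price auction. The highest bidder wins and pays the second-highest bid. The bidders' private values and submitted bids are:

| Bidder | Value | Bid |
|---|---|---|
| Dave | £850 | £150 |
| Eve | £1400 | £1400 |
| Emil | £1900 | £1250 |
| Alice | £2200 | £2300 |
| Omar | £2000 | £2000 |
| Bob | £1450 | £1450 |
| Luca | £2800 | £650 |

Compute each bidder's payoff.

Payoffs: Dave £0, Eve £0, Emil £0, Alice £200, Omar £0, Bob £0, Luca £0.

Ranking the bids: Alice £2300 > Omar £2000 > Bob £1450 > Eve £1400 > Emil £1250 > Luca £650 > Dave £150.
Alice has the top bid and wins; the price is the second-highest bid, £2000.
Alice's payoff = £2200 − £2000 = £200. All other bidders lose, so their payoff is 0.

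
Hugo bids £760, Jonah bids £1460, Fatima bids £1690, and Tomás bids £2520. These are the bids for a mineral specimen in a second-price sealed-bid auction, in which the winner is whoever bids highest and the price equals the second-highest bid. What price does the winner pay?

Price paid: £1690.

Bids in descending order: Tomás £2520, then Fatima £1690, then Jonah £1460, then Hugo £760.
Tomás is the highest bidder, so Tomás wins.
Under the second-price rule, the price is the second-highest bid: £1690.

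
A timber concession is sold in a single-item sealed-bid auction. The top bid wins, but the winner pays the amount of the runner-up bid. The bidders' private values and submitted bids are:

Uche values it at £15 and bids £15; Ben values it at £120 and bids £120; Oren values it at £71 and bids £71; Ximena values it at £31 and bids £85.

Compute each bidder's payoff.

Ranking the bids: Ben £120; Ximena £85; Oren £71; Uche £15.
Ben has the top bid and wins; the price is the second-highest bid, £85.
Ben's payoff = £120 − £85 = £35. All other bidders lose, so their payoff is 0.

Payoffs: Uche £0, Ben £35, Oren £0, Ximena £0.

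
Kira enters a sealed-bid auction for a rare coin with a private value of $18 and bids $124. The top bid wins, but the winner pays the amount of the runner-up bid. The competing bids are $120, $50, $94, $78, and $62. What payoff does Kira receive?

Highest competing bid: $120.
Kira's bid $124 is the highest overall, so Kira wins and pays the second-highest bid, $120.
Payoff = value − price = $18 − $120 = -$102.
Overbidding won the item at a price above value — truthful bidding would have avoided this loss.

-$102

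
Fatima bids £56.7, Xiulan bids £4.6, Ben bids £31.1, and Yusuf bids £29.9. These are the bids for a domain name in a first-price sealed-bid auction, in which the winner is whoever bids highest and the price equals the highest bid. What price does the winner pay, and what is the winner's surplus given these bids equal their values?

The winner pays £56.7 for a surplus of £0.0.

Ordered from highest: Fatima £56.7, then Ben £31.1, then Yusuf £29.9, then Xiulan £4.6.
Fatima is the highest bidder, so Fatima wins.
Under the first-price rule, the price is the highest bid: £56.7.
Surplus = £56.7 − £56.7 = £0.0.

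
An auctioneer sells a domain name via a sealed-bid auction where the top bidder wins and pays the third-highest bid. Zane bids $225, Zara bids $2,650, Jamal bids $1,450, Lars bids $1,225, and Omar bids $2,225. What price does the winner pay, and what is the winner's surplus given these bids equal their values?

Ranking the bids: Zara $2,650 > Omar $2,225 > Jamal $1,450 > Lars $1,225 > Zane $225.
Zara is the highest bidder, so Zara wins.
Under the third-price rule, the price is the third-highest bid: $1,450.
Surplus = $2,650 − $1,450 = $1,200.

The winner pays $1,450 for a surplus of $1,200.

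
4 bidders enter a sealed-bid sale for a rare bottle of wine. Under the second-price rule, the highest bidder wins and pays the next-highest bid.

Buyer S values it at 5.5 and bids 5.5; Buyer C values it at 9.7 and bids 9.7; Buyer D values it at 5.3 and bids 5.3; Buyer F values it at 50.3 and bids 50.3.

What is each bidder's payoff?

Payoffs: Buyer S 0.0, Buyer C 0.0, Buyer D 0.0, Buyer F 40.6.

Sorted high to low: Buyer F 50.3; Buyer C 9.7; Buyer S 5.5; Buyer D 5.3.
Buyer F has the top bid and wins; the price is the second-highest bid, 9.7.
Buyer F's payoff = 50.3 − 9.7 = 40.6. All other bidders lose, so their payoff is 0.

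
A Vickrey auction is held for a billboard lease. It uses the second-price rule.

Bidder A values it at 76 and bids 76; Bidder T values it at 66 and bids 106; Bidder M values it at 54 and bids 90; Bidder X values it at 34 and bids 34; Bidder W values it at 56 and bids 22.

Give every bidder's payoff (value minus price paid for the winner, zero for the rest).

Payoffs: Bidder A 0, Bidder T -24, Bidder M 0, Bidder X 0, Bidder W 0.

Ranking the bids: Bidder T 106 > Bidder M 90 > Bidder A 76 > Bidder X 34 > Bidder W 22.
Bidder T has the top bid and wins; the price is the second-highest bid, 90.
Bidder T's payoff = 66 − 90 = -24. All other bidders lose, so their payoff is 0.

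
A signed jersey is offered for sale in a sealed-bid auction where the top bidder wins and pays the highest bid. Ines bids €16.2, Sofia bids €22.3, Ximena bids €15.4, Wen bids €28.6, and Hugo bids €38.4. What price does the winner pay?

Sorted high to low: Hugo €38.4; Wen €28.6; Sofia €22.3; Ines €16.2; Ximena €15.4.
Hugo is the highest bidder, so Hugo wins.
Under the first-price rule, the price is the highest bid: €38.4.

€38.4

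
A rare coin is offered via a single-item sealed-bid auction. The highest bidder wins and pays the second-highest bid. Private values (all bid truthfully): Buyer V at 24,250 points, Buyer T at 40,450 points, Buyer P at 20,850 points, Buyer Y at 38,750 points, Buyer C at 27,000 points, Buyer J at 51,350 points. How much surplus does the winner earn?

Surplus = 10,900 points.

Bids in descending order: Buyer J 51,350 points > Buyer T 40,450 points > Buyer Y 38,750 points > Buyer C 27,000 points > Buyer V 24,250 points > Buyer P 20,850 points.
Buyer J wins with the top bid and pays the second-highest, 40,450 points.
Surplus = 51,350 points − 40,450 points = 10,900 points.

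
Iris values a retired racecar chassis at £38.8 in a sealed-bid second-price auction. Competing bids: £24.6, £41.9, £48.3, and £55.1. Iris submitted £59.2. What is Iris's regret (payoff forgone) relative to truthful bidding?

Payoff forgone: £16.3.

The highest competing bid is £55.1.
Bidding truthfully at £38.8: the top bid is £55.1 (a rival), so Iris loses. Payoff = £0.0.
Bidding £59.2: Iris has the top bid, wins, and pays the second-highest bid £55.1. Payoff = £38.8 − £55.1 = -£16.3.
Regret = truthful payoff − actual payoff = £0.0 − -£16.3 = £16.3.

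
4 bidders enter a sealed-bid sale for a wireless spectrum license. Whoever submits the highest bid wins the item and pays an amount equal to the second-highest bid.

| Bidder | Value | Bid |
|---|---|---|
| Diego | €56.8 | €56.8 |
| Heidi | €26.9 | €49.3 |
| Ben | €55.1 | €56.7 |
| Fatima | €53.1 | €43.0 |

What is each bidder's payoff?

Diego €0.1, Heidi €0.0, Ben €0.0, Fatima €0.0.

Bids in descending order: Diego €56.8; Ben €56.7; Heidi €49.3; Fatima €43.0.
Diego has the top bid and wins; the price is the second-highest bid, €56.7.
Diego's payoff = €56.8 − €56.7 = €0.1. All other bidders lose, so their payoff is 0.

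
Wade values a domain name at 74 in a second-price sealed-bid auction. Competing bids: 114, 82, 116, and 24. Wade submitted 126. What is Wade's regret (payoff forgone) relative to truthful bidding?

The highest competing bid is 116.
Bidding truthfully at 74: the top bid is 116 (a rival), so Wade loses. Payoff = 0.
Bidding 126: Wade has the top bid, wins, and pays the second-highest bid 116. Payoff = 74 − 116 = -42.
Regret = truthful payoff − actual payoff = 0 − -42 = 42.
This is the dominant-strategy logic: truthful bidding weakly beats any alternative.

Regret: 42.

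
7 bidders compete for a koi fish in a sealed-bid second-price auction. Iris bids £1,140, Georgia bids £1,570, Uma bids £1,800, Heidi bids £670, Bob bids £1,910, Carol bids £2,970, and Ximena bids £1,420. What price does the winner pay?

Sorted high to low: Carol £2,970; Bob £1,910; Uma £1,800; Georgia £1,570; Ximena £1,420; Iris £1,140; Heidi £670.
Carol has the highest bid, so Carol wins.
The second-highest bid is £1,910, so that is what Carol pays.

£1,910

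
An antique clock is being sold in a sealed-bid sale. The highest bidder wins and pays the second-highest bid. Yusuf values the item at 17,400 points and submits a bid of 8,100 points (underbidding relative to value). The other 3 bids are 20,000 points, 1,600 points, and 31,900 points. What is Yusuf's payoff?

Highest competing bid: 31,900 points.
Yusuf's bid 8,100 points is not the highest, so Yusuf loses, pays nothing, and earns zero payoff.

0 points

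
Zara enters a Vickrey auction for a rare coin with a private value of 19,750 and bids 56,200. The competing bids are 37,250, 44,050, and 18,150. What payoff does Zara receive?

Highest competing bid: 44,050.
Zara's bid 56,200 is the highest overall, so Zara wins and pays the second-highest bid, 44,050.
Payoff = value − price = 19,750 − 44,050 = -24,300.
Overbidding won the item at a price above value — truthful bidding would have avoided this loss.

Zara's payoff: -24,300.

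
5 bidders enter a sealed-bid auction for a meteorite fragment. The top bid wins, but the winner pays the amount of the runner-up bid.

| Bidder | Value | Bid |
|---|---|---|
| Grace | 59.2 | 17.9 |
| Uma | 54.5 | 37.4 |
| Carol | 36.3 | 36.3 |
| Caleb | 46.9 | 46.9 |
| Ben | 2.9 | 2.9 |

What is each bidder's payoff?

Sorted high to low: Caleb 46.9; Uma 37.4; Carol 36.3; Grace 17.9; Ben 2.9.
Caleb has the top bid and wins; the price is the second-highest bid, 37.4.
Caleb's payoff = 46.9 − 37.4 = 9.5. All other bidders lose, so their payoff is 0.

Grace 0.0, Uma 0.0, Carol 0.0, Caleb 9.5, Ben 0.0.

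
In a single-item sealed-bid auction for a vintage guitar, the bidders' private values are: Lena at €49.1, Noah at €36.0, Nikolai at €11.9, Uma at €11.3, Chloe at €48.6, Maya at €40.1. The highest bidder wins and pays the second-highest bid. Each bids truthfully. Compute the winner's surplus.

Surplus = €0.5.

Ordered from highest: Lena €49.1, then Chloe €48.6, then Maya €40.1, then Noah €36.0, then Nikolai €11.9, then Uma €11.3.
Lena wins with the top bid and pays the second-highest, €48.6.
Surplus = €49.1 − €48.6 = €0.5.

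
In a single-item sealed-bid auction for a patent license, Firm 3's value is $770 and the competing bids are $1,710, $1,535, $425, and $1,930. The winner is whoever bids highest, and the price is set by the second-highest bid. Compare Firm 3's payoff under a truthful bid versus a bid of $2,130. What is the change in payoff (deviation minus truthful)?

-$1,160

The highest competing bid is $1,930.
Bidding truthfully at $770: the top bid is $1,930 (a rival), so Firm 3 loses. Payoff = $0.
Bidding $2,130: Firm 3 has the top bid, wins, and pays the second-highest bid $1,930. Payoff = $770 − $1,930 = -$1,160.
Change = -$1,160 − $0 = -$1,160.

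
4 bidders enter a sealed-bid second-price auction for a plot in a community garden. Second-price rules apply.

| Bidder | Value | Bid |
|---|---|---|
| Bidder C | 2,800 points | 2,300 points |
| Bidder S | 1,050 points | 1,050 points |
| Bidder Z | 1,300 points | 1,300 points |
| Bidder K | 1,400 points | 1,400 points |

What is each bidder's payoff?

Payoffs: Bidder C 1,400 points, Bidder S 0 points, Bidder Z 0 points, Bidder K 0 points.

Sorted high to low: Bidder C 2,300 points > Bidder K 1,400 points > Bidder Z 1,300 points > Bidder S 1,050 points.
Bidder C has the top bid and wins; the price is the second-highest bid, 1,400 points.
Bidder C's payoff = 2,800 points − 1,400 points = 1,400 points. All other bidders lose, so their payoff is 0.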